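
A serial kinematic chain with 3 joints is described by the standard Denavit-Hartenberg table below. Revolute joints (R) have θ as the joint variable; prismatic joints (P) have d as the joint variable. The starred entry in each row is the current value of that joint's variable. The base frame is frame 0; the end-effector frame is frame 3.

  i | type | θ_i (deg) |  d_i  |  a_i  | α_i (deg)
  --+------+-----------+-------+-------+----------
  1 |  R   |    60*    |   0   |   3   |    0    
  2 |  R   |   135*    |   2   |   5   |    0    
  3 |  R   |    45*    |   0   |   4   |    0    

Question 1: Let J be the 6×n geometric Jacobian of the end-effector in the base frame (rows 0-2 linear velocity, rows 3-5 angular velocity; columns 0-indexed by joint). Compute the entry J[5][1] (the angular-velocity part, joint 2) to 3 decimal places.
axis z_1 = (0.0000,0.0000,1.0000); lever o_n−o_1 = (-6.8296,-4.7582,2.0000)
cross product → J_v[:, 1] = (4.7582,-6.8296,0.0000)
J_ω[:, 1] = z_1
entry J[5][1] = 1.0000

1.000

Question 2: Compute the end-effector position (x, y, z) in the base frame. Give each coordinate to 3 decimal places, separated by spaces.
after link 1: o_1 = (1.5000, 2.5981, 0.0000)
after link 2: o_2 = (-3.3296, 1.3040, 2.0000)
after link 3: o_3 = (-5.3296, -2.1601, 2.0000)

-5.330 -2.160 2.000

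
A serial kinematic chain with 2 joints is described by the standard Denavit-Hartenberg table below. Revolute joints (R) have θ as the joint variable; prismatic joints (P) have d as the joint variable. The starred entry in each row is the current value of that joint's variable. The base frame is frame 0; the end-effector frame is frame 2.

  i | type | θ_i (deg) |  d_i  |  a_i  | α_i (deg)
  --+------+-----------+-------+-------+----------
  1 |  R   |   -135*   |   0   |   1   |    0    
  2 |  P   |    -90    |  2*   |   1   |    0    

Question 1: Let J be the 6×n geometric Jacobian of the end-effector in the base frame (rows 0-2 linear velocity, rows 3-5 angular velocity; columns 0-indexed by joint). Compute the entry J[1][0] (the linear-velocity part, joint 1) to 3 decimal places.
axis z_0 = ẑ; lever o_n−o_0 = (-1.4142,-0.0000,2.0000)
cross product → J_v[:, 0] = (0.0000,-1.4142,0.0000)
J_ω[:, 0] = z_0
entry J[1][0] = -1.4142

-1.414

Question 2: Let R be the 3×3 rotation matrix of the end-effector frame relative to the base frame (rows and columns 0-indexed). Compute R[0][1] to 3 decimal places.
End-effector y-axis (col 1 of R) = (-0.7071,-0.7071,0.0000)
R[0][1] = -0.7071

-0.707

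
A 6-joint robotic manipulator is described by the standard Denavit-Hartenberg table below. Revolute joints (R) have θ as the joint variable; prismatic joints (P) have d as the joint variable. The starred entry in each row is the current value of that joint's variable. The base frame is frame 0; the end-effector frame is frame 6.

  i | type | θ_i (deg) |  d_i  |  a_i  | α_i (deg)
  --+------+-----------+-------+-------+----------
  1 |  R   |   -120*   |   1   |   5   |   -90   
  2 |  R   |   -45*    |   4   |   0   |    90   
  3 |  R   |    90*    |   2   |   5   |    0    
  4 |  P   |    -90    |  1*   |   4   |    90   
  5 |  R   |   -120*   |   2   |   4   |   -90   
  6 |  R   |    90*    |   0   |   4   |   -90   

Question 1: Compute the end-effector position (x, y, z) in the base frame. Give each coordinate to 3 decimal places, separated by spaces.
6.155 -11.339 2.086

after link 1: o_1 = (-2.5000, -4.3301, 1.0000)
after link 2: o_2 = (0.9641, -6.3301, 1.0000)
after link 3: o_3 = (6.0013, -7.6054, 2.4142)
after link 4: o_4 = (4.9407, -9.4425, 5.9497)
after link 5: o_5 = (2.6910, -9.3391, 2.0860)
after link 6: o_6 = (6.1551, -11.3391, 2.0860)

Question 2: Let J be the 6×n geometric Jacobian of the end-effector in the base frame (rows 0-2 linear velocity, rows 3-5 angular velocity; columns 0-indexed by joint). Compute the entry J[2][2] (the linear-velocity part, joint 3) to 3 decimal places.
axis z_2 = (0.3536,0.6124,0.7071); lever o_n−o_2 = (5.1910,-5.0089,1.0860)
cross product → J_v[:, 2] = (4.2069,3.2866,-4.9497)
J_ω[:, 2] = z_2
entry J[2][2] = -4.9497

-4.950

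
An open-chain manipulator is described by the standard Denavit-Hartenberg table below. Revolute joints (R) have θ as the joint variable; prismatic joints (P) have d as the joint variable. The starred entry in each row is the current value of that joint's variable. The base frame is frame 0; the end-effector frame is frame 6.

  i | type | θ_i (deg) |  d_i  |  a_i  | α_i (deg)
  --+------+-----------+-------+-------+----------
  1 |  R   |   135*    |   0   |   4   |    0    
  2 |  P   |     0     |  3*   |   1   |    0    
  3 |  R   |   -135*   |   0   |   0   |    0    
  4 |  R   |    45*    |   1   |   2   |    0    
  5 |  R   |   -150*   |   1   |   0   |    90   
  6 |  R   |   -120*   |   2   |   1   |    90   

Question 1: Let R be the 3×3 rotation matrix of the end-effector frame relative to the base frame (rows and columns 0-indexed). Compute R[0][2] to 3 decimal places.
End-effector z-axis (col 2 of R) = (0.2241,0.8365,0.5000)
R[0][2] = 0.2241

0.224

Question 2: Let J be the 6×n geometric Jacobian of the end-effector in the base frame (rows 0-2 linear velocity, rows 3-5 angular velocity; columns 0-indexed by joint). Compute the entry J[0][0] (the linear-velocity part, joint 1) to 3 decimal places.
axis z_0 = ẑ; lever o_n−o_0 = (-3.9238,5.9503,4.1340)
cross product → J_v[:, 0] = (-5.9503,-3.9238,0.0000)
J_ω[:, 0] = z_0
entry J[0][0] = -5.9503

-5.950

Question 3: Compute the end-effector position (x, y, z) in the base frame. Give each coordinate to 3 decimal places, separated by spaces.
-3.924 5.950 4.134

after link 1: o_1 = (-2.8284, 2.8284, 0.0000)
after link 2: o_2 = (-3.5355, 3.5355, 3.0000)
after link 3: o_3 = (-3.5355, 3.5355, 3.0000)
after link 4: o_4 = (-2.1213, 4.9497, 4.0000)
after link 5: o_5 = (-2.1213, 4.9497, 5.0000)
after link 6: o_6 = (-3.9238, 5.9503, 4.1340)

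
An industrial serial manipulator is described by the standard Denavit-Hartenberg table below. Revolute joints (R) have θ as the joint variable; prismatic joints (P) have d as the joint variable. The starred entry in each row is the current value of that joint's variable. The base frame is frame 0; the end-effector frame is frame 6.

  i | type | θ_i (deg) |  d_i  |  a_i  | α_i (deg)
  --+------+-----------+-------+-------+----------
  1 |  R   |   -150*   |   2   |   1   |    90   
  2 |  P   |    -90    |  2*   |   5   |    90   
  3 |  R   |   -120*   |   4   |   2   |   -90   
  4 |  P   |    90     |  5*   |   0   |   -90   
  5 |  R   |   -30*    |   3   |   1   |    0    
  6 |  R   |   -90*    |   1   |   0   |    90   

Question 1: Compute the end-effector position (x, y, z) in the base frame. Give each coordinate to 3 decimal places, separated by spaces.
1.357 1.917 -8.763

after link 1: o_1 = (-0.8660, -0.5000, 2.0000)
after link 2: o_2 = (-1.8660, 1.2321, -3.0000)
after link 3: o_3 = (2.4641, 1.7321, -2.0000)
after link 4: o_4 = (3.7141, -0.4330, -6.3301)
after link 5: o_5 = (1.7901, 1.1675, -8.2631)
after link 6: o_6 = (1.3571, 1.9175, -8.7631)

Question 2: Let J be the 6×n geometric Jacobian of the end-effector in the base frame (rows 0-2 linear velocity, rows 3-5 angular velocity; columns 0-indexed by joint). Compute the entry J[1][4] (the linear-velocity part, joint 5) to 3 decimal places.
0.125

axis z_4 = (-0.4330,0.7500,-0.5000); lever o_n−o_4 = (-2.3571,2.3505,-2.4330)
cross product → J_v[:, 4] = (-0.6495,0.1250,0.7500)
J_ω[:, 4] = z_4
entry J[1][4] = 0.1250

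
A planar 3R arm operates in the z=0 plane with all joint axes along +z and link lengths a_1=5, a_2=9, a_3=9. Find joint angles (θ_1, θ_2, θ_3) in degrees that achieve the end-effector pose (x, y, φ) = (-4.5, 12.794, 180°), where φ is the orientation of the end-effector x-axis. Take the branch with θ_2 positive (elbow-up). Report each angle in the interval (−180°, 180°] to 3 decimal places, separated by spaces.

wrist centre = target − a_3·(cos φ, sin φ) = (4.5000, 12.7940)
cos θ_2 = (183.9364−5²−9²)/(2·5·9) = 0.8660; θ_2 = 30.0074° (elbow-up)
β = atan2(12.7940,4.5000) = 70.6218°; ψ = atan2(4.5010,12.7936) = 19.3827°
θ_1 = β − ψ = 51.2391°
θ_3 = φ − θ_1 − θ_2 = 98.7534° (wrapped to (-180°,180°])

51.239 30.007 98.753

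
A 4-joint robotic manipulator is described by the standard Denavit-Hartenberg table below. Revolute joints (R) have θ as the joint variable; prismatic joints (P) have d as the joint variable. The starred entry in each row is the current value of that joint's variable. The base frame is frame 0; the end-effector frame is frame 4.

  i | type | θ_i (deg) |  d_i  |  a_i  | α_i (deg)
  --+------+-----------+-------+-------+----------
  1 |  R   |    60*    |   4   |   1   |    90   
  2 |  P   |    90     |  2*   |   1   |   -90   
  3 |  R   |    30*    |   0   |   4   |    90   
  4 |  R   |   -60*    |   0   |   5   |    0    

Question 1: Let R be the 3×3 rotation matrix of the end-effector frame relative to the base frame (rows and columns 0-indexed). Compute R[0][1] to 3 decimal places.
End-effector y-axis (col 1 of R) = (-0.6250,-0.2165,0.7500)
R[0][1] = -0.6250

-0.625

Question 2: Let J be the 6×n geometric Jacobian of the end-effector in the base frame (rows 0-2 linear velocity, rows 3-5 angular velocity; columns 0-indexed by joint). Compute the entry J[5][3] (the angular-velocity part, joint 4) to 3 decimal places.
axis z_3 = (0.7500,-0.4330,0.5000); lever o_n−o_3 = (1.0825,4.3750,2.1651)
cross product → J_v[:, 3] = (-3.1250,-1.0825,3.7500)
J_ω[:, 3] = z_3
entry J[5][3] = 0.5000

0.500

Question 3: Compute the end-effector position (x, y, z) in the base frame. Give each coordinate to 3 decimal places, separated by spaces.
after link 1: o_1 = (0.5000, 0.8660, 4.0000)
after link 2: o_2 = (2.2321, -0.1340, 5.0000)
after link 3: o_3 = (0.5000, 0.8660, 8.4641)
after link 4: o_4 = (1.5825, 5.2410, 10.6292)

1.583 5.241 10.629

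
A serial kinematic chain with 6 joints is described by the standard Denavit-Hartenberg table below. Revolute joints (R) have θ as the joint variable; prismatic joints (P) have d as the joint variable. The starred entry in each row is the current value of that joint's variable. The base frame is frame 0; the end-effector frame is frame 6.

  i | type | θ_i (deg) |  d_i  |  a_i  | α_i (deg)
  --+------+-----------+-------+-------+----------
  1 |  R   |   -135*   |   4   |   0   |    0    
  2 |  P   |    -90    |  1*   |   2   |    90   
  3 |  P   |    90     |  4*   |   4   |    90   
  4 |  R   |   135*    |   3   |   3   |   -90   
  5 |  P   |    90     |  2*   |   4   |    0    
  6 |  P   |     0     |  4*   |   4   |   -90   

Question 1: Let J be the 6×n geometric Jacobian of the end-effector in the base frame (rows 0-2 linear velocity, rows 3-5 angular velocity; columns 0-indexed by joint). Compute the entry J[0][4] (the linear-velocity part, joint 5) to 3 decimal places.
prismatic axis z_4 = (-0.5000,-0.5000,-0.7071)
J_v[:, 4] = z_4; J_ω[:, 4] = (0,0,0)
entry J[0][4] = -0.5000

-0.500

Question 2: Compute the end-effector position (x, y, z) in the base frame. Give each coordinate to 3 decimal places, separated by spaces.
after link 1: o_1 = (0.0000, 0.0000, 4.0000)
after link 2: o_2 = (-1.4142, 1.4142, 5.0000)
after link 3: o_3 = (1.4142, 4.2426, 9.0000)
after link 4: o_4 = (0.7929, 7.8640, 6.8787)
after link 5: o_5 = (2.6213, 4.0355, 5.4645)
after link 6: o_6 = (3.4497, -0.7929, 2.6360)

3.450 -0.793 2.636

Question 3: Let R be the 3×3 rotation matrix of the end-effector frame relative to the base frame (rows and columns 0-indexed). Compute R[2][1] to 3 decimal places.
0.707

End-effector y-axis (col 1 of R) = (0.5000,0.5000,0.7071)
R[2][1] = 0.7071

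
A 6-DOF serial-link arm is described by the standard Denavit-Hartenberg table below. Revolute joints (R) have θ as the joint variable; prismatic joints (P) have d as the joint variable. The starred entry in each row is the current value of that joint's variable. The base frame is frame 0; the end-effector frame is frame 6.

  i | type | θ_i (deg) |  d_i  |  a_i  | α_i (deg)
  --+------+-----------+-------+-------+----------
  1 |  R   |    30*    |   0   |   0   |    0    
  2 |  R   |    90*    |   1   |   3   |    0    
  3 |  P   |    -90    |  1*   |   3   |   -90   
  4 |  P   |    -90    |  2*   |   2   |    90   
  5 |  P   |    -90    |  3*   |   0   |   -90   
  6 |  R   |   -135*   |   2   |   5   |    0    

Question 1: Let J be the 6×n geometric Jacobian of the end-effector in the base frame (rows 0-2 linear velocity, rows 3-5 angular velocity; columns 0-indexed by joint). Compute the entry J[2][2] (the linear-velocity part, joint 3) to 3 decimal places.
1.000

prismatic axis z_2 = (0.0000,0.0000,1.0000)
J_v[:, 2] = z_2; J_ω[:, 2] = (0,0,0)
entry J[2][2] = 1.0000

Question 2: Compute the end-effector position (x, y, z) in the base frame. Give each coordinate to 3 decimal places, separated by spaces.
-7.330 5.624 6.000

after link 1: o_1 = (0.0000, 0.0000, 0.0000)
after link 2: o_2 = (-1.5000, 2.5981, 1.0000)
after link 3: o_3 = (1.0981, 4.0981, 2.0000)
after link 4: o_4 = (0.0981, 5.8301, 4.0000)
after link 5: o_5 = (-2.5000, 4.3301, 4.0000)
after link 6: o_6 = (-7.3296, 5.6242, 6.0000)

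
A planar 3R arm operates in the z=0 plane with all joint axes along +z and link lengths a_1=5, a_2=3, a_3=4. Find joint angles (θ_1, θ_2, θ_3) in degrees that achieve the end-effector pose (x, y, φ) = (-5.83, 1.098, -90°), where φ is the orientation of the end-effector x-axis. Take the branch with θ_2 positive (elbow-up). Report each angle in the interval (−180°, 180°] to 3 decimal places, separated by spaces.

wrist centre = target − a_3·(cos φ, sin φ) = (-5.8300, 5.0980)
cos θ_2 = (59.9785−5²−3²)/(2·5·3) = 0.8660; θ_2 = 30.0086° (elbow-up)
β = atan2(5.0980,-5.8300) = 138.8322°; ψ = atan2(1.5004,7.5979) = 11.1708°
θ_1 = β − ψ = 127.6614°
θ_3 = φ − θ_1 − θ_2 = 112.3300° (wrapped to (-180°,180°])

127.661 30.009 112.330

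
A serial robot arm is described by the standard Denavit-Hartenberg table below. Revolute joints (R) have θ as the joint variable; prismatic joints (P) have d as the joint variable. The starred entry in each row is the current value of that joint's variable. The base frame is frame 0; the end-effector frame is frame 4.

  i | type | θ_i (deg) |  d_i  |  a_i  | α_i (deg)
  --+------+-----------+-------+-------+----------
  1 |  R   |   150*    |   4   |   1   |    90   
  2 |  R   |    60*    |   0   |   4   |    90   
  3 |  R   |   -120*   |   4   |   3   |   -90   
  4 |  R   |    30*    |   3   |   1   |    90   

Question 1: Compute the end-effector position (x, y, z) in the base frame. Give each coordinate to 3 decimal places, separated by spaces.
after link 1: o_1 = (-0.8660, 0.5000, 4.0000)
after link 2: o_2 = (-2.5981, 1.5000, 7.4641)
after link 3: o_3 = (-6.2476, 0.6071, 4.1651)
after link 4: o_4 = (-7.9351, -1.0167, 6.2901)

-7.935 -1.017 6.290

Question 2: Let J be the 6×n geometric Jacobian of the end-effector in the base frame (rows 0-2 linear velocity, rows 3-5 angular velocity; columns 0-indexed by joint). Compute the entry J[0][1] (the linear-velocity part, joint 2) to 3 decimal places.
1.983

axis z_1 = (0.5000,0.8660,0.0000); lever o_n−o_1 = (-7.0691,-1.5167,2.2901)
cross product → J_v[:, 1] = (1.9833,-1.1450,5.3636)
J_ω[:, 1] = z_1
entry J[0][1] = 1.9833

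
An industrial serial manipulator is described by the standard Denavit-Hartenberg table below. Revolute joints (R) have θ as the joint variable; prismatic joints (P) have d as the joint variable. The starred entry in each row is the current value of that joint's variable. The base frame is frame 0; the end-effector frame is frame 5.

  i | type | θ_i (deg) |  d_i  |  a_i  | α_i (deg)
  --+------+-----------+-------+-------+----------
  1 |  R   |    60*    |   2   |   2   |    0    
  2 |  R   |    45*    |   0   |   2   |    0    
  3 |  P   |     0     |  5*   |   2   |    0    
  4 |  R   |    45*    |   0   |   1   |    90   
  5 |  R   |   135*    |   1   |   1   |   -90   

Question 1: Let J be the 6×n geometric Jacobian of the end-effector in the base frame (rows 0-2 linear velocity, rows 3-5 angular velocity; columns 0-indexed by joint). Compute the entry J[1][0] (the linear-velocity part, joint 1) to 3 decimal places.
0.211

axis z_0 = ẑ; lever o_n−o_0 = (0.2111,6.6082,7.7071)
cross product → J_v[:, 0] = (-6.6082,0.2111,0.0000)
J_ω[:, 0] = z_0
entry J[1][0] = 0.2111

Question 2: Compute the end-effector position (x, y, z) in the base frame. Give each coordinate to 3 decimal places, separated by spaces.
after link 1: o_1 = (1.0000, 1.7321, 2.0000)
after link 2: o_2 = (0.4824, 3.6639, 2.0000)
after link 3: o_3 = (-0.0353, 5.5958, 7.0000)
after link 4: o_4 = (-0.9013, 6.0958, 7.0000)
after link 5: o_5 = (0.2111, 6.6082, 7.7071)

0.211 6.608 7.707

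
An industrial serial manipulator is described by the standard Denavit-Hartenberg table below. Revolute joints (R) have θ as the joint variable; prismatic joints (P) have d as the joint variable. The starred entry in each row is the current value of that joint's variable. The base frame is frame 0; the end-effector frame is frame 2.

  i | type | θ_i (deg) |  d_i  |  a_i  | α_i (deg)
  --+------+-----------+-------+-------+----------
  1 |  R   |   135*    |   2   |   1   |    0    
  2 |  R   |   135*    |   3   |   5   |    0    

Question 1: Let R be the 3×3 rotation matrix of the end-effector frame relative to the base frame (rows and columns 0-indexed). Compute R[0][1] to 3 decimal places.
End-effector y-axis (col 1 of R) = (1.0000,-0.0000,0.0000)
R[0][1] = 1.0000

1.000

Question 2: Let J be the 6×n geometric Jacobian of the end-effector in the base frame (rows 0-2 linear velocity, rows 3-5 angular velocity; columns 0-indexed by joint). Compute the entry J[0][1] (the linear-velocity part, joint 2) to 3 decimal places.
5.000

axis z_1 = (0.0000,0.0000,1.0000); lever o_n−o_1 = (-0.0000,-5.0000,3.0000)
cross product → J_v[:, 1] = (5.0000,-0.0000,0.0000)
J_ω[:, 1] = z_1
entry J[0][1] = 5.0000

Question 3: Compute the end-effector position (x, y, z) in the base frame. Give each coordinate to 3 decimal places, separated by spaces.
-0.707 -4.293 5.000

after link 1: o_1 = (-0.7071, 0.7071, 2.0000)
after link 2: o_2 = (-0.7071, -4.2929, 5.0000)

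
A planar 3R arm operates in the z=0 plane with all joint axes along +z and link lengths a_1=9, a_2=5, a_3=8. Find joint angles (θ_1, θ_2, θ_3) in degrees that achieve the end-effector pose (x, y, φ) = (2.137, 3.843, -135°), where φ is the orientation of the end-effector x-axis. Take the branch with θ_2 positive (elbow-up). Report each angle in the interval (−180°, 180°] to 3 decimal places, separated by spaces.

wrist centre = target − a_3·(cos φ, sin φ) = (7.7939, 9.4999)
cos θ_2 = (150.9914−9²−5²)/(2·9·5) = 0.4999; θ_2 = 60.0063° (elbow-up)
β = atan2(9.4999,7.7939) = 50.6339°; ψ = atan2(4.3304,11.4995) = 20.6350°
θ_1 = β − ψ = 29.9989°
θ_3 = φ − θ_1 − θ_2 = 134.9947° (wrapped to (-180°,180°])

29.999 60.006 134.995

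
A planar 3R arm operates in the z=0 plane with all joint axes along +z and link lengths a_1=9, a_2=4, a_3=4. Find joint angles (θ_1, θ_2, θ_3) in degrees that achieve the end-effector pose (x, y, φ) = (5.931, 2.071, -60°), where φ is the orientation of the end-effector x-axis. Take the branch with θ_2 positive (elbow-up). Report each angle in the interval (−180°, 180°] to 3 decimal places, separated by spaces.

29.995 134.998 135.007

wrist centre = target − a_3·(cos φ, sin φ) = (3.9310, 5.5351)
cos θ_2 = (46.0901−9²−4²)/(2·9·4) = -0.7071; θ_2 = 134.9980° (elbow-up)
β = atan2(5.5351,3.9310) = 54.6178°; ψ = atan2(2.8285,6.1717) = 24.6224°
θ_1 = β − ψ = 29.9955°
θ_3 = φ − θ_1 − θ_2 = 135.0066° (wrapped to (-180°,180°])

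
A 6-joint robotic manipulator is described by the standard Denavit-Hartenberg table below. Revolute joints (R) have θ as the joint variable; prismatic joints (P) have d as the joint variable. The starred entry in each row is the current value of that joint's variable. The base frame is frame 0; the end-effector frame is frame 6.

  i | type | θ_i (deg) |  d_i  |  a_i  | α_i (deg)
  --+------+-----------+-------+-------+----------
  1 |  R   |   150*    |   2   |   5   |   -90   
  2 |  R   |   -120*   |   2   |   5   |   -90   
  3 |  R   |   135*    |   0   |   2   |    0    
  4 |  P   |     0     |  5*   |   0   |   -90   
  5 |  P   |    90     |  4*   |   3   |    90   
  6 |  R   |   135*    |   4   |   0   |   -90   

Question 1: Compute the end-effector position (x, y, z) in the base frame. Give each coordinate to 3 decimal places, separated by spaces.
after link 1: o_1 = (-4.3301, 2.5000, 2.0000)
after link 2: o_2 = (-3.1651, -0.4821, 6.3301)
after link 3: o_3 = (-3.0703, 1.0962, 5.1054)
after link 4: o_4 = (-6.8203, 3.2613, 7.6054)
after link 5: o_5 = (-7.2093, 0.2199, 3.6559)
after link 6: o_6 = (-7.0198, 3.3765, 1.2064)

-7.020 3.376 1.206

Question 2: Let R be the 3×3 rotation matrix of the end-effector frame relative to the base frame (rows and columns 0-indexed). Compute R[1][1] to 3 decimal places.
-0.789

End-effector y-axis (col 1 of R) = (-0.0474,-0.7891,0.6124)
R[1][1] = -0.7891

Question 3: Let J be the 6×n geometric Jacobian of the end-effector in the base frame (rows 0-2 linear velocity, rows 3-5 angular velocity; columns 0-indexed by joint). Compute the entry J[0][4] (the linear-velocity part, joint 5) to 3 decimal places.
-0.660

prismatic axis z_4 = (-0.6597,-0.4356,-0.6124)
J_v[:, 4] = z_4; J_ω[:, 4] = (0,0,0)
entry J[0][4] = -0.6597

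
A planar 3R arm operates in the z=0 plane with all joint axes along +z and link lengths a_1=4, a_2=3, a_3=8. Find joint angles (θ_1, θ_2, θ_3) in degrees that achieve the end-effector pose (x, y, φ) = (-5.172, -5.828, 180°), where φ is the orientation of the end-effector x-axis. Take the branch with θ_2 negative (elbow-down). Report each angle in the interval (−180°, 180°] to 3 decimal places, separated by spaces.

wrist centre = target − a_3·(cos φ, sin φ) = (2.8280, -5.8280)
cos θ_2 = (41.9632−4²−3²)/(2·4·3) = 0.7068; θ_2 = -45.0250° (elbow-down)
β = atan2(-5.8280,2.8280) = -64.1153°; ψ = atan2(-2.1222,6.1204) = -19.1240°
θ_1 = β − ψ = -44.9914°
θ_3 = φ − θ_1 − θ_2 = -89.9837° (wrapped to (-180°,180°])

-44.991 -45.025 -89.984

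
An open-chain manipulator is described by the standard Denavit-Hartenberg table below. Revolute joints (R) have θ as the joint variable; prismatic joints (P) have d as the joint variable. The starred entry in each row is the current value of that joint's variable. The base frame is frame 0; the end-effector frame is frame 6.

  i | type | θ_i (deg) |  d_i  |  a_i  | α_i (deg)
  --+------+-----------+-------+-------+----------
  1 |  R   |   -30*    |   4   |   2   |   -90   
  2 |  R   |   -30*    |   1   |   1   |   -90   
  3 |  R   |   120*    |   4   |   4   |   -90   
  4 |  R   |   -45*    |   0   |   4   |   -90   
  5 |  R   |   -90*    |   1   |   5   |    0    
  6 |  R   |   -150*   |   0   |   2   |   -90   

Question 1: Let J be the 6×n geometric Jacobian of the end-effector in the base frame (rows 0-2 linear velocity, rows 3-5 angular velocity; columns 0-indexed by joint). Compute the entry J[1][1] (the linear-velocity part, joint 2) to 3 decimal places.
3.656

axis z_1 = (0.5000,0.8660,0.0000); lever o_n−o_1 = (-3.2286,-1.9229,-7.3110)
cross product → J_v[:, 1] = (-6.3315,3.6555,1.8346)
J_ω[:, 1] = z_1
entry J[1][1] = 3.6555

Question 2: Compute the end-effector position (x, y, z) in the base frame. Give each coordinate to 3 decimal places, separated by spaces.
after link 1: o_1 = (1.7321, -1.0000, 4.0000)
after link 2: o_2 = (2.9821, -0.5670, 4.5000)
after link 3: o_3 = (1.4821, -3.7010, 0.0359)
after link 4: o_4 = (0.4214, -5.9170, -3.1207)
after link 5: o_5 = (-2.4537, -2.0774, -4.8502)
after link 6: o_6 = (-1.4966, -2.9229, -3.3110)

-1.497 -2.923 -3.311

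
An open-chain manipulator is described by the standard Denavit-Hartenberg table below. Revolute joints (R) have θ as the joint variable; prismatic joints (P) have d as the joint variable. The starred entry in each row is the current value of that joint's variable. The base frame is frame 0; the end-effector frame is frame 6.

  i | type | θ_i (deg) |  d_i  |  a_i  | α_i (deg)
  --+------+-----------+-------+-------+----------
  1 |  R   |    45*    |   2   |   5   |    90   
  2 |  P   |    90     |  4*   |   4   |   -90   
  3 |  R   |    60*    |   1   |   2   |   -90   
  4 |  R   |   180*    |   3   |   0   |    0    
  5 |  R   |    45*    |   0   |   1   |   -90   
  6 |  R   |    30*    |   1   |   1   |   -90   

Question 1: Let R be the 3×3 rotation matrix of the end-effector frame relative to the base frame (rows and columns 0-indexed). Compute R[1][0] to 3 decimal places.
-0.985

End-effector x-axis (col 0 of R) = (0.1188,-0.9848,0.1268)
R[1][0] = -0.9848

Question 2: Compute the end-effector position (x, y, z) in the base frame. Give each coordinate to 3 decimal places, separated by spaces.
after link 1: o_1 = (3.5355, 3.5355, 2.0000)
after link 2: o_2 = (6.3640, 0.7071, 6.0000)
after link 3: o_3 = (4.4321, 1.2247, 7.0000)
after link 4: o_4 = (3.3714, 2.2854, 4.4019)
after link 5: o_5 = (3.3045, 1.3524, 4.0484)
after link 6: o_6 = (2.4902, 0.3006, 4.5288)

2.490 0.301 4.529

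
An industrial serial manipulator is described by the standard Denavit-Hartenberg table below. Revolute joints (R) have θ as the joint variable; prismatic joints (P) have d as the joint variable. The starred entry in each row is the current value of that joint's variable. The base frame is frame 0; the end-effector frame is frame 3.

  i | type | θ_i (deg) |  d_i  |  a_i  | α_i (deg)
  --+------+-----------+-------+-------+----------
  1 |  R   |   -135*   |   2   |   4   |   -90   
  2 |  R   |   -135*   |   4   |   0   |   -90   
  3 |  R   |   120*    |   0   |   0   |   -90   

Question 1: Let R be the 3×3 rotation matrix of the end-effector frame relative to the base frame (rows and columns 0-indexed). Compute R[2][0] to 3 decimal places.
End-effector x-axis (col 0 of R) = (-0.8624,0.3624,-0.3536)
R[2][0] = -0.3536

-0.354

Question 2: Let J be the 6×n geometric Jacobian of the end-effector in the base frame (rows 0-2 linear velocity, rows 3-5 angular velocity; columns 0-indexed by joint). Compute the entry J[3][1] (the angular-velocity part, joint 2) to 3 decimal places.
0.707

axis z_1 = (0.7071,-0.7071,0.0000); lever o_n−o_1 = (2.8284,-2.8284,0.0000)
cross product → J_v[:, 1] = (-0.0000,-0.0000,0.0000)
J_ω[:, 1] = z_1
entry J[3][1] = 0.7071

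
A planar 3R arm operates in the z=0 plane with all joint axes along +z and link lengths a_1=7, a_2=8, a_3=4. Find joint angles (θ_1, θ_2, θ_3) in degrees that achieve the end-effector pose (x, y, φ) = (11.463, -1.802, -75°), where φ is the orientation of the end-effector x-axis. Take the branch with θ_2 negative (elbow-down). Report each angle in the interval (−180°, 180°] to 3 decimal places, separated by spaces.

wrist centre = target − a_3·(cos φ, sin φ) = (10.4277, 2.0617)
cos θ_2 = (112.9880−7²−8²)/(2·7·8) = -0.0001; θ_2 = -90.0061° (elbow-down)
β = atan2(2.0617,10.4277) = 11.1839°; ψ = atan2(-8.0000,6.9991) = -48.8175°
θ_1 = β − ψ = 60.0015°
θ_3 = φ − θ_1 − θ_2 = -44.9953° (wrapped to (-180°,180°])

60.001 -90.006 -44.995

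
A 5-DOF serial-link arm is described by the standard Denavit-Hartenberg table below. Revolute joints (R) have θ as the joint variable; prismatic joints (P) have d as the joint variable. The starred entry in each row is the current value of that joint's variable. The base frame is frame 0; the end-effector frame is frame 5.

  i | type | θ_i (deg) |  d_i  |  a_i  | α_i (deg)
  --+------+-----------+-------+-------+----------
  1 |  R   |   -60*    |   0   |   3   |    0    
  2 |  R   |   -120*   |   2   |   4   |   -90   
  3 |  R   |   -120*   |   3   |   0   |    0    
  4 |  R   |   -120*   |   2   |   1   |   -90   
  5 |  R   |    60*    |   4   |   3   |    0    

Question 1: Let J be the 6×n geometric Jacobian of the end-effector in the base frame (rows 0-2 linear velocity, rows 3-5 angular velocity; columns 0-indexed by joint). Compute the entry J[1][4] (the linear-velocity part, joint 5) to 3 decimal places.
axis z_4 = (0.8660,0.0000,0.5000); lever o_n−o_4 = (4.2141,2.5981,0.7010)
cross product → J_v[:, 4] = (-1.2990,1.5000,2.2500)
J_ω[:, 4] = z_4
entry J[1][4] = 1.5000

1.500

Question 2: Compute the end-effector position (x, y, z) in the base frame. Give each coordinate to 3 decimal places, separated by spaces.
2.214 -5.000 1.835

after link 1: o_1 = (1.5000, -2.5981, 0.0000)
after link 2: o_2 = (-2.5000, -2.5981, 2.0000)
after link 3: o_3 = (-2.5000, -5.5981, 2.0000)
after link 4: o_4 = (-2.0000, -7.5981, 1.1340)
after link 5: o_5 = (2.2141, -5.0000, 1.8349)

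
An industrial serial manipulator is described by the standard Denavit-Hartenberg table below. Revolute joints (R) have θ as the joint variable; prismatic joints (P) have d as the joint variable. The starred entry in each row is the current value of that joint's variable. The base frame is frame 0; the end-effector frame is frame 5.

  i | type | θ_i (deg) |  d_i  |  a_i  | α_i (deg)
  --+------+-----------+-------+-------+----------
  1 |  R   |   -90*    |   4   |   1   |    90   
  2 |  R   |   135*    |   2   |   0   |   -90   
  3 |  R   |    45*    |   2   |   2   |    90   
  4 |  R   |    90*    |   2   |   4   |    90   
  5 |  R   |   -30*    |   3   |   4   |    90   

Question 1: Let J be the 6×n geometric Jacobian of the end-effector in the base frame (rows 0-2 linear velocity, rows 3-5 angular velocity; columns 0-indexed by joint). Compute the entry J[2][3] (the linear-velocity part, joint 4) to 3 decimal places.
-5.853

axis z_3 = (-0.7071,0.5000,0.5000); lever o_n−o_3 = (2.1213,6.7779,-3.7779)
cross product → J_v[:, 3] = (-5.2779,-1.6107,-5.8534)
J_ω[:, 3] = z_3
entry J[2][3] = -5.8534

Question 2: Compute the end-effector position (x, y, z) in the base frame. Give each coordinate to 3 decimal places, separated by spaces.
after link 1: o_1 = (0.0000, -1.0000, 4.0000)
after link 2: o_2 = (-2.0000, -1.0000, 4.0000)
after link 3: o_3 = (-0.5858, 1.4142, 3.5858)
after link 4: o_4 = (-2.0000, 5.2426, 1.7574)
after link 5: o_5 = (1.5355, 8.1921, -0.1921)

1.536 8.192 -0.192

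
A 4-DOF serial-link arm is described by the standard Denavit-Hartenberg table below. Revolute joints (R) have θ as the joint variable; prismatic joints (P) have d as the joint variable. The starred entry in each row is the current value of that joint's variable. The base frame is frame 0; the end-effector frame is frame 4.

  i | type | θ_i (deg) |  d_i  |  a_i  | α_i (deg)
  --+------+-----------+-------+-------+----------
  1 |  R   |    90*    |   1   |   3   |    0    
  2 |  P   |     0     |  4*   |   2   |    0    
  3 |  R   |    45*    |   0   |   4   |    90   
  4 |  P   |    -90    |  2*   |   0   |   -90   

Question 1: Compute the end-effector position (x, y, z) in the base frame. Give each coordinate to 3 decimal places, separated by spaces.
after link 1: o_1 = (0.0000, 3.0000, 1.0000)
after link 2: o_2 = (0.0000, 5.0000, 5.0000)
after link 3: o_3 = (-2.8284, 7.8284, 5.0000)
after link 4: o_4 = (-1.4142, 9.2426, 5.0000)

-1.414 9.243 5.000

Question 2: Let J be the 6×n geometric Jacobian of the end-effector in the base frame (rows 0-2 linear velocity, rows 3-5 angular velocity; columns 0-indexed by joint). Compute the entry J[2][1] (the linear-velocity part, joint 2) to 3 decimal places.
prismatic axis z_1 = (0.0000,0.0000,1.0000)
J_v[:, 1] = z_1; J_ω[:, 1] = (0,0,0)
entry J[2][1] = 1.0000

1.000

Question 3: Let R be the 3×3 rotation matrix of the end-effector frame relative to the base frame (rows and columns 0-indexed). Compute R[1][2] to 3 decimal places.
0.707

End-effector z-axis (col 2 of R) = (-0.7071,0.7071,0.0000)
R[1][2] = 0.7071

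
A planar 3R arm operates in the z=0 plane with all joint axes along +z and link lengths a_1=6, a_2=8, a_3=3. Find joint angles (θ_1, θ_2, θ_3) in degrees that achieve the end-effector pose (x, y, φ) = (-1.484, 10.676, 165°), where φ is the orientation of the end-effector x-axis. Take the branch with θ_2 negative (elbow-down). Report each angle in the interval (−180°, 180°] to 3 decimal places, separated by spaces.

135.003 -90.000 119.998

wrist centre = target − a_3·(cos φ, sin φ) = (1.4138, 9.8995)
cos θ_2 = (99.9997−6²−8²)/(2·6·8) = -0.0000; θ_2 = -90.0002° (elbow-down)
β = atan2(9.8995,1.4138) = 81.8724°; ψ = atan2(-8.0000,6.0000) = -53.1302°
θ_1 = β − ψ = 135.0026°
θ_3 = φ − θ_1 − θ_2 = 119.9975° (wrapped to (-180°,180°])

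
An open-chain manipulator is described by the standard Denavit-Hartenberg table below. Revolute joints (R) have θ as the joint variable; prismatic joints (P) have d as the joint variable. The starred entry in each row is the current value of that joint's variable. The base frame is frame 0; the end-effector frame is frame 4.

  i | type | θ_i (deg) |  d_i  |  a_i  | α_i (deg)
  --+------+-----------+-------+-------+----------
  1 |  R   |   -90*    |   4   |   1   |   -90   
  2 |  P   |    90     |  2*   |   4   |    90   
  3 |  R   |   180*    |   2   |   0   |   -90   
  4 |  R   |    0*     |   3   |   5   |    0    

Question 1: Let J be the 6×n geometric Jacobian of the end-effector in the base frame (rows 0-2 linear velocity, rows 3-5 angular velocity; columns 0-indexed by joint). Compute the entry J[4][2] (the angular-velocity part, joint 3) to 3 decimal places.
-1.000

axis z_2 = (0.0000,-1.0000,0.0000); lever o_n−o_2 = (-3.0000,-2.0000,5.0000)
cross product → J_v[:, 2] = (-5.0000,-0.0000,-3.0000)
J_ω[:, 2] = z_2
entry J[4][2] = -1.0000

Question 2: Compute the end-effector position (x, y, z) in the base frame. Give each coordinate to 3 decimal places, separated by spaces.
after link 1: o_1 = (0.0000, -1.0000, 4.0000)
after link 2: o_2 = (2.0000, -1.0000, 0.0000)
after link 3: o_3 = (2.0000, -3.0000, 0.0000)
after link 4: o_4 = (-1.0000, -3.0000, 5.0000)

-1.000 -3.000 5.000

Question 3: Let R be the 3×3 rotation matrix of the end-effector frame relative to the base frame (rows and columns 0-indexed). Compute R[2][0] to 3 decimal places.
1.000

End-effector x-axis (col 0 of R) = (0.0000,0.0000,1.0000)
R[2][0] = 1.0000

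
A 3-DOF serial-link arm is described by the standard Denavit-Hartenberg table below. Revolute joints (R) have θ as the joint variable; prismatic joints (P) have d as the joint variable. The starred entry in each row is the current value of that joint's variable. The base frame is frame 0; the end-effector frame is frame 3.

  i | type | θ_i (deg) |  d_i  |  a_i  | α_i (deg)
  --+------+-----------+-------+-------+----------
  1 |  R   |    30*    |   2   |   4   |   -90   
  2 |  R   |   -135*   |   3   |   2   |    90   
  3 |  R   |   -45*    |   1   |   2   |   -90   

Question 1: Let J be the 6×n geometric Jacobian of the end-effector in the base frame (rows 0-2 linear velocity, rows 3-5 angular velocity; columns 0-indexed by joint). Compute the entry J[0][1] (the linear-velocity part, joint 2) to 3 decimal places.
axis z_1 = (-0.5000,0.8660,0.0000); lever o_n−o_1 = (-3.4960,-0.1873,1.7071)
cross product → J_v[:, 1] = (1.4784,0.8536,3.1213)
J_ω[:, 1] = z_1
entry J[0][1] = 1.4784

1.478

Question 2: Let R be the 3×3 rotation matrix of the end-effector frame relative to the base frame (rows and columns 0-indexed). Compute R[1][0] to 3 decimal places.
-0.862

End-effector x-axis (col 0 of R) = (-0.0795,-0.8624,0.5000)
R[1][0] = -0.8624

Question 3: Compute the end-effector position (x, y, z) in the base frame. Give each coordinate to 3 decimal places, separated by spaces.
-0.032 1.813 3.707

after link 1: o_1 = (3.4641, 2.0000, 2.0000)
after link 2: o_2 = (0.7394, 3.8910, 3.4142)
after link 3: o_3 = (-0.0319, 1.8127, 3.7071)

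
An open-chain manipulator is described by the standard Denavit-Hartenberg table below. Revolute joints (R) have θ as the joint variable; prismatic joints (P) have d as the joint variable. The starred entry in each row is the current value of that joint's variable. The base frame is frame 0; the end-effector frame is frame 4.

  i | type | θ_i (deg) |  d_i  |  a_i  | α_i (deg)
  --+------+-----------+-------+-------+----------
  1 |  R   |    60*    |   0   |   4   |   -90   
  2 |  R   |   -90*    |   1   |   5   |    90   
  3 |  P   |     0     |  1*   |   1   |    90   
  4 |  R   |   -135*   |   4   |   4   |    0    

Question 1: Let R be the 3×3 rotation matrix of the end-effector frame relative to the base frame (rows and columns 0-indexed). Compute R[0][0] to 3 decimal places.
0.354

End-effector x-axis (col 0 of R) = (0.3536,0.6124,-0.7071)
R[0][0] = 0.3536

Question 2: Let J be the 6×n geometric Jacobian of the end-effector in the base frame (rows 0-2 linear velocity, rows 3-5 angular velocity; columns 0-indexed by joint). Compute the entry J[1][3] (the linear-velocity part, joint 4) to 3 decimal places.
2.449

axis z_3 = (0.8660,-0.5000,-0.0000); lever o_n−o_3 = (4.8783,0.4495,-2.8284)
cross product → J_v[:, 3] = (1.4142,2.4495,2.8284)
J_ω[:, 3] = z_3
entry J[1][3] = 2.4495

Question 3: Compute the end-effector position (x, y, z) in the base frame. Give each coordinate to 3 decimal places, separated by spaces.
after link 1: o_1 = (2.0000, 3.4641, 0.0000)
after link 2: o_2 = (1.1340, 3.9641, 5.0000)
after link 3: o_3 = (0.6340, 3.0981, 6.0000)
after link 4: o_4 = (5.5123, 3.5476, 3.1716)

5.512 3.548 3.172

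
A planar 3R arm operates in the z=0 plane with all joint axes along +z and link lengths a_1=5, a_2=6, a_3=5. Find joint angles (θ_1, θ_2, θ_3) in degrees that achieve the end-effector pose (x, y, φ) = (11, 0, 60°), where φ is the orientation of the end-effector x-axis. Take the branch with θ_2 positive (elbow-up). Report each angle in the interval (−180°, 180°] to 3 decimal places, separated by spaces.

-60.000 60.000 60.000

wrist centre = target − a_3·(cos φ, sin φ) = (8.5000, -4.3301)
cos θ_2 = (91.0000−5²−6²)/(2·5·6) = 0.5000; θ_2 = 60.0000° (elbow-up)
β = atan2(-4.3301,8.5000) = -26.9955°; ψ = atan2(5.1962,8.0000) = 33.0045°
θ_1 = β − ψ = -60.0000°
θ_3 = φ − θ_1 − θ_2 = 60.0000° (wrapped to (-180°,180°])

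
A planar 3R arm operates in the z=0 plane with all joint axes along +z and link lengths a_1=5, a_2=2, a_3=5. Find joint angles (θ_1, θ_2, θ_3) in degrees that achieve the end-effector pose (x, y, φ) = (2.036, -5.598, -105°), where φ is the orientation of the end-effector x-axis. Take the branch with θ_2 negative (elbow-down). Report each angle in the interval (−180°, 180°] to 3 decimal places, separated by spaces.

wrist centre = target − a_3·(cos φ, sin φ) = (3.3301, -0.7684)
cos θ_2 = (11.6799−5²−2²)/(2·5·2) = -0.8660; θ_2 = -149.9975° (elbow-down)
β = atan2(-0.7684,3.3301) = -12.9928°; ψ = atan2(-1.0001,3.2680) = -17.0152°
θ_1 = β − ψ = 4.0225°
θ_3 = φ − θ_1 − θ_2 = 40.9750° (wrapped to (-180°,180°])

4.022 -149.998 40.975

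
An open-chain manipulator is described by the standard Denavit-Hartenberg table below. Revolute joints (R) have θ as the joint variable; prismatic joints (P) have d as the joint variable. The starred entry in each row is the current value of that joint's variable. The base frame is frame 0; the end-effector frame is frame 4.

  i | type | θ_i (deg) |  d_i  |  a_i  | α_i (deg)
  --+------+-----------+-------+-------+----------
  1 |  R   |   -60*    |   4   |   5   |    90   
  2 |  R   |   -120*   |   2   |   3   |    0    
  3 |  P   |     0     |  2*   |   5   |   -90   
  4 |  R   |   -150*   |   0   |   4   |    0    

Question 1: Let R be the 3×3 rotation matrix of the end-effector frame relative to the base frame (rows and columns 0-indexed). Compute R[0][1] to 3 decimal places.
-0.875

End-effector y-axis (col 1 of R) = (-0.8750,-0.2165,-0.4330)
R[0][1] = -0.8750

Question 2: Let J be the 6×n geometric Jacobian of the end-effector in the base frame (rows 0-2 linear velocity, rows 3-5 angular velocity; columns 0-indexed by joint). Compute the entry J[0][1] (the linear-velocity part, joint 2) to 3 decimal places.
axis z_1 = (-0.8660,-0.5000,0.0000); lever o_n−o_1 = (-6.3301,-1.0359,-3.9282)
cross product → J_v[:, 1] = (1.9641,-3.4019,-2.2679)
J_ω[:, 1] = z_1
entry J[0][1] = 1.9641

1.964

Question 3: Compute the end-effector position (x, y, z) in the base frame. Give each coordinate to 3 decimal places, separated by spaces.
-3.830 -5.366 0.072

after link 1: o_1 = (2.5000, -4.3301, 4.0000)
after link 2: o_2 = (0.0179, -4.0311, 1.4019)
after link 3: o_3 = (-2.9641, -2.8660, -2.9282)
after link 4: o_4 = (-3.8301, -5.3660, 0.0718)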